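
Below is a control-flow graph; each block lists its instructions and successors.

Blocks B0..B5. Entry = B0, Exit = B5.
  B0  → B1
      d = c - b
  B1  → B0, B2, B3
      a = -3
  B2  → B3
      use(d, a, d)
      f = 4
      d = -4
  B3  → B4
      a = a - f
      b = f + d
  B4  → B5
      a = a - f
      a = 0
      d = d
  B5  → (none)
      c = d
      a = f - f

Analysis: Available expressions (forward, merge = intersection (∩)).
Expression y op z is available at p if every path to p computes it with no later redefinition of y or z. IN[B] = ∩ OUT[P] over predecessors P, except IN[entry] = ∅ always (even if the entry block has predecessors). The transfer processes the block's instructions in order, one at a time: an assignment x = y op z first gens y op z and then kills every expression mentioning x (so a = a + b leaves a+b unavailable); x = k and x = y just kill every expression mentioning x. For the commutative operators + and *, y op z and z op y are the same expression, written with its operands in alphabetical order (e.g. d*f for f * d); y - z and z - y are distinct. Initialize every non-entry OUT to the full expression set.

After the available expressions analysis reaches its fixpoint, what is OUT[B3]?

Answer: {d+f}

Working:
Fixpoint table:
  B0: | IN={} | OUT={c-b}
  B1: | IN={c-b} | OUT={c-b}
  B2: | IN={c-b} | OUT={c-b}
  B3: | IN={c-b} | OUT={d+f}
  B4: | IN={d+f} | OUT={}
  B5: | IN={} | OUT={f-f}

Merge at B3: IN[B3] = OUT[B1] ∩ OUT[B2] = {c-b}
Applying B3's transfer function to that IN value gives OUT[B3] (row B3 above).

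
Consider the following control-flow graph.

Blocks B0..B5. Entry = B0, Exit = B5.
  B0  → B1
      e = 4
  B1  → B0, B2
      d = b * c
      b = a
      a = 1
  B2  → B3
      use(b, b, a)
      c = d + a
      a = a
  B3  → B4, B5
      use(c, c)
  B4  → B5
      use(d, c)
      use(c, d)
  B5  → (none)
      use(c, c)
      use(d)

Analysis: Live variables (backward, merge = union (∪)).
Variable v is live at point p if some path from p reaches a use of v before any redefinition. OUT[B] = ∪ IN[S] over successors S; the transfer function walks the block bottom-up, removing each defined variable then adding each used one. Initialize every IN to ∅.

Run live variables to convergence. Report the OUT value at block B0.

Answer: {a, b, c}

Working:
Fixpoint table:
  B0:  IN={a, b, c}  OUT={a, b, c}
  B1:  IN={a, b, c}  OUT={a, b, c, d}
  B2:  IN={a, b, d}  OUT={c, d}
  B3:  IN={c, d}  OUT={c, d}
  B4:  IN={c, d}  OUT={c, d}
  B5:  IN={c, d}  OUT={}

Merge at B0: OUT[B0] = IN[B1] = {a, b, c}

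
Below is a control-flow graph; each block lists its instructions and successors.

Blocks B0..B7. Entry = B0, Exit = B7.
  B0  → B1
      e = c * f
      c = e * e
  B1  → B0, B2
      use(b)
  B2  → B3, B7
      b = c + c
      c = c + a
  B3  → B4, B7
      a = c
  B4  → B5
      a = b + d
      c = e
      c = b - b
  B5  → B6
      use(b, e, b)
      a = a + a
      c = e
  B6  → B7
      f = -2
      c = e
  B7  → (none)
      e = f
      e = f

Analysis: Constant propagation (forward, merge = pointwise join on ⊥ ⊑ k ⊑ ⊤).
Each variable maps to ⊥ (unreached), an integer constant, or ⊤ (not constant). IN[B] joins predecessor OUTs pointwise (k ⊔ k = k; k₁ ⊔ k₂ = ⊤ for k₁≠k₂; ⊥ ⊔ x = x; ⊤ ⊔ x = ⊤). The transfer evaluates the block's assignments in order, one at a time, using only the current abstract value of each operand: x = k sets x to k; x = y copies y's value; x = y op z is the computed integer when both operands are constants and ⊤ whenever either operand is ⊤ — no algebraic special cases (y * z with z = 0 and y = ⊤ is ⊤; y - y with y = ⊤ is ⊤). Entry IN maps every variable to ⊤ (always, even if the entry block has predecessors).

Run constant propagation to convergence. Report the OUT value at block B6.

Answer: {a: ⊤, b: ⊤, c: ⊤, d: ⊤, e: ⊤, f: -2}

Trace:
Converged values:
  B0: | IN=(all ⊤) | OUT=(all ⊤)
  B1: | IN=(all ⊤) | OUT=(all ⊤)
  B2: | IN=(all ⊤) | OUT=(all ⊤)
  B3: | IN=(all ⊤) | OUT=(all ⊤)
  B4: | IN=(all ⊤) | OUT=(all ⊤)
  B5: | IN=(all ⊤) | OUT=(all ⊤)
  B6: | IN=(all ⊤) | OUT={f:-2; rest ⊤}
  B7: | IN=(all ⊤) | OUT=(all ⊤)

Merge at B6: IN[B6] = OUT[B5] = {a: ⊤, b: ⊤, c: ⊤, d: ⊤, e: ⊤, f: ⊤}
Applying B6's transfer function to that IN value gives OUT[B6] (row B6 above).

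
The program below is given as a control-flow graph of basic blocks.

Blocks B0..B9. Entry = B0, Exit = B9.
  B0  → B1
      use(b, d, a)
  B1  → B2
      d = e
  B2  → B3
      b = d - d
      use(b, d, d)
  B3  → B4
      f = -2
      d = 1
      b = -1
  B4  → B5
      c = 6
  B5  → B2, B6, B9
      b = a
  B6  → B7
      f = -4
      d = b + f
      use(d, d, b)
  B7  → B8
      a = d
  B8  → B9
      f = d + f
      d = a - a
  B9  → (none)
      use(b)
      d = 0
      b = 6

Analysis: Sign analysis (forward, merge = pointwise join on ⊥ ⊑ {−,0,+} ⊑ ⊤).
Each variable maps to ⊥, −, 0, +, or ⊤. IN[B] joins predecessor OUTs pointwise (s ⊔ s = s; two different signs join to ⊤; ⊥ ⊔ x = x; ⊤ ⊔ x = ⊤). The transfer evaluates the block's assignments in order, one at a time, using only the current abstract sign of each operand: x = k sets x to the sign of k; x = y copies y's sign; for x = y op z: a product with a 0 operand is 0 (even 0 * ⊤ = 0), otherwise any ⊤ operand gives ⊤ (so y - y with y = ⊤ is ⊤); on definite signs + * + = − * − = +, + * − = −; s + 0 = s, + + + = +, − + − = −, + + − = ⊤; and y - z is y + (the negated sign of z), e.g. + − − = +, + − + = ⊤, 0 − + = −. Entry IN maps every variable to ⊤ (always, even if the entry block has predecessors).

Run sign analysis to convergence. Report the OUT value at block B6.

Answer: {a: ⊤, b: ⊤, c: +, d: ⊤, e: ⊤, f: -}

Trace:
Fixpoint table:
  B0: | IN=(all ⊤) | OUT=(all ⊤)
  B1: | IN=(all ⊤) | OUT=(all ⊤)
  B2: | IN=(all ⊤) | OUT=(all ⊤)
  B3: | IN=(all ⊤) | OUT={b:-, d:+, f:-; rest ⊤}
  B4: | IN={b:-, d:+, f:-; rest ⊤} | OUT={b:-, c:+, d:+, f:-; rest ⊤}
  B5: | IN={b:-, c:+, d:+, f:-; rest ⊤} | OUT={c:+, d:+, f:-; rest ⊤}
  B6: | IN={c:+, d:+, f:-; rest ⊤} | OUT={c:+, f:-; rest ⊤}
  B7: | IN={c:+, f:-; rest ⊤} | OUT={c:+, f:-; rest ⊤}
  B8: | IN={c:+, f:-; rest ⊤} | OUT={c:+; rest ⊤}
  B9: | IN={c:+; rest ⊤} | OUT={b:+, c:+, d:0; rest ⊤}

Merge at B6: IN[B6] = OUT[B5] = {a: ⊤, b: ⊤, c: +, d: +, e: ⊤, f: -}
Applying B6's transfer function to that IN value gives OUT[B6] (row B6 above).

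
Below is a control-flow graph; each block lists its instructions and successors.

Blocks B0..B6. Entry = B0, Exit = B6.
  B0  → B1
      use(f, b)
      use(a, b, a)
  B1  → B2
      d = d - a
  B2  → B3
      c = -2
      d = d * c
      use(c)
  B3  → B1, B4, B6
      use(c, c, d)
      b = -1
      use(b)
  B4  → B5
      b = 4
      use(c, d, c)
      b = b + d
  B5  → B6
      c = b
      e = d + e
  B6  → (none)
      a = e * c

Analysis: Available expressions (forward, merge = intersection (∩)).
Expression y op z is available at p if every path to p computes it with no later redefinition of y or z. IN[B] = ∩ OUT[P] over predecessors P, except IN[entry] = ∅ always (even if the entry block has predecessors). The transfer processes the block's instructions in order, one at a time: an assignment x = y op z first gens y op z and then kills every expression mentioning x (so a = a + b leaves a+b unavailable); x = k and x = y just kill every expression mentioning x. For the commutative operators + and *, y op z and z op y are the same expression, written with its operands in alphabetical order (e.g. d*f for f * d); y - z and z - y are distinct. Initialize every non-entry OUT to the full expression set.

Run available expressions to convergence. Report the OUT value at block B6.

Answer: {c*e}

Working:
Converged values:
  B0: | IN={} | OUT={}
  B1: | IN={} | OUT={}
  B2: | IN={} | OUT={}
  B3: | IN={} | OUT={}
  B4: | IN={} | OUT={}
  B5: | IN={} | OUT={}
  B6: | IN={} | OUT={c*e}

Merge at B6: IN[B6] = OUT[B3] ∩ OUT[B5] = {}
Applying B6's transfer function to that IN value gives OUT[B6] (row B6 above).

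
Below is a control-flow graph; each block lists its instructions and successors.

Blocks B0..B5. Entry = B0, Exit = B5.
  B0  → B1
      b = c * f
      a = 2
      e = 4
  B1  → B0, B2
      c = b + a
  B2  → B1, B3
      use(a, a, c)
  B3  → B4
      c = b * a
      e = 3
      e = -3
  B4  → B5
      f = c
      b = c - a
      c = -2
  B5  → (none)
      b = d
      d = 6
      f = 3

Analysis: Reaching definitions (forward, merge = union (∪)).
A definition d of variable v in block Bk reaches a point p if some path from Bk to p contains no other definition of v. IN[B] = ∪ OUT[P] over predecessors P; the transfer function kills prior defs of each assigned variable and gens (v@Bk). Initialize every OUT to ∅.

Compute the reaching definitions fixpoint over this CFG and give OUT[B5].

Converged values:
  B0:  IN={a@B0, b@B0, c@B1, e@B0}  OUT={a@B0, b@B0, c@B1, e@B0}
  B1:  IN={a@B0, b@B0, c@B1, e@B0}  OUT={a@B0, b@B0, c@B1, e@B0}
  B2:  IN={a@B0, b@B0, c@B1, e@B0}  OUT={a@B0, b@B0, c@B1, e@B0}
  B3:  IN={a@B0, b@B0, c@B1, e@B0}  OUT={a@B0, b@B0, c@B3, e@B3}
  B4:  IN={a@B0, b@B0, c@B3, e@B3}  OUT={a@B0, b@B4, c@B4, e@B3, f@B4}
  B5:  IN={a@B0, b@B4, c@B4, e@B3, f@B4}  OUT={a@B0, b@B5, c@B4, d@B5, e@B3, f@B5}

Merge at B5: IN[B5] = OUT[B4] = {a@B0, b@B4, c@B4, e@B3, f@B4}
Applying B5's transfer function to that IN value gives OUT[B5] (row B5 above).

Answer: {a@B0, b@B5, c@B4, d@B5, e@B3, f@B5}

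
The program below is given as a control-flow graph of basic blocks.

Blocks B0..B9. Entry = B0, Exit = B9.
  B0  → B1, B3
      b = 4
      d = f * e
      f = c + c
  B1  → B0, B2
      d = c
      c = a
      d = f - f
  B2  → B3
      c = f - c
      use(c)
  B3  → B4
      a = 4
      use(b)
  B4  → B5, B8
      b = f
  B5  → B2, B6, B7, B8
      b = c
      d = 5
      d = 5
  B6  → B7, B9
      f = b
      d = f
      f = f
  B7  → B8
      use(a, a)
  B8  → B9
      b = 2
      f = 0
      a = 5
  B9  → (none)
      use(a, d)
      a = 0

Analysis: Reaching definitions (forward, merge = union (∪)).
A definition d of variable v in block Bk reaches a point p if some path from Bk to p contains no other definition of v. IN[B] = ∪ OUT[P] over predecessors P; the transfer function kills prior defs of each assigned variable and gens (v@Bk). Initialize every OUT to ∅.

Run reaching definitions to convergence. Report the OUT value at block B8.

Per-block solution:
  B0:   IN={b@B0, c@B1, d@B1, f@B0}   OUT={b@B0, c@B1, d@B0, f@B0}
  B1:   IN={b@B0, c@B1, d@B0, f@B0}   OUT={b@B0, c@B1, d@B1, f@B0}
  B2:   IN={a@B3, b@B0, b@B5, c@B1, c@B2, d@B1, d@B5, f@B0}   OUT={a@B3, b@B0, b@B5, c@B2, d@B1, d@B5, f@B0}
  B3:   IN={a@B3, b@B0, b@B5, c@B1, c@B2, d@B0, d@B1, d@B5, f@B0}   OUT={a@B3, b@B0, b@B5, c@B1, c@B2, d@B0, d@B1, d@B5, f@B0}
  B4:   IN={a@B3, b@B0, b@B5, c@B1, c@B2, d@B0, d@B1, d@B5, f@B0}   OUT={a@B3, b@B4, c@B1, c@B2, d@B0, d@B1, d@B5, f@B0}
  B5:   IN={a@B3, b@B4, c@B1, c@B2, d@B0, d@B1, d@B5, f@B0}   OUT={a@B3, b@B5, c@B1, c@B2, d@B5, f@B0}
  B6:   IN={a@B3, b@B5, c@B1, c@B2, d@B5, f@B0}   OUT={a@B3, b@B5, c@B1, c@B2, d@B6, f@B6}
  B7:   IN={a@B3, b@B5, c@B1, c@B2, d@B5, d@B6, f@B0, f@B6}   OUT={a@B3, b@B5, c@B1, c@B2, d@B5, d@B6, f@B0, f@B6}
  B8:   IN={a@B3, b@B4, b@B5, c@B1, c@B2, d@B0, d@B1, d@B5, d@B6, f@B0, f@B6}   OUT={a@B8, b@B8, c@B1, c@B2, d@B0, d@B1, d@B5, d@B6, f@B8}
  B9:   IN={a@B3, a@B8, b@B5, b@B8, c@B1, c@B2, d@B0, d@B1, d@B5, d@B6, f@B6, f@B8}   OUT={a@B9, b@B5, b@B8, c@B1, c@B2, d@B0, d@B1, d@B5, d@B6, f@B6, f@B8}

Merge at B8: IN[B8] = OUT[B4] ⊔ OUT[B5] ⊔ OUT[B7] = {a@B3, b@B4, b@B5, c@B1, c@B2, d@B0, d@B1, d@B5, d@B6, f@B0, f@B6}
Applying B8's transfer function to that IN value gives OUT[B8] (row B8 above).

Answer: {a@B8, b@B8, c@B1, c@B2, d@B0, d@B1, d@B5, d@B6, f@B8}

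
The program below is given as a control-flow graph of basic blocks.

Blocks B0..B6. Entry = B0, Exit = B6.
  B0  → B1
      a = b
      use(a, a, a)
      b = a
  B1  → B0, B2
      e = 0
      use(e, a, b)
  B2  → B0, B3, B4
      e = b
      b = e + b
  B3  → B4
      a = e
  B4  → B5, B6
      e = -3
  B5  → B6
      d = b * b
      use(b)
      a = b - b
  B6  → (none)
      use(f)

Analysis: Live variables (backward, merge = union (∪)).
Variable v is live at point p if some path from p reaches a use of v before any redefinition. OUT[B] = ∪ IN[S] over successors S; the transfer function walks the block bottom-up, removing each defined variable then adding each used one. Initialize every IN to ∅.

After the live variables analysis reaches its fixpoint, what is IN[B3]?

Answer: {b, e, f}

Trace:
Per-block solution:
  B0:  IN={b, f}  OUT={a, b, f}
  B1:  IN={a, b, f}  OUT={b, f}
  B2:  IN={b, f}  OUT={b, e, f}
  B3:  IN={b, e, f}  OUT={b, f}
  B4:  IN={b, f}  OUT={b, f}
  B5:  IN={b, f}  OUT={f}
  B6:  IN={f}  OUT={}

Merge at B3: OUT[B3] = IN[B4] = {b, f}
Applying B3's transfer function to that OUT value gives IN[B3] (row B3 above).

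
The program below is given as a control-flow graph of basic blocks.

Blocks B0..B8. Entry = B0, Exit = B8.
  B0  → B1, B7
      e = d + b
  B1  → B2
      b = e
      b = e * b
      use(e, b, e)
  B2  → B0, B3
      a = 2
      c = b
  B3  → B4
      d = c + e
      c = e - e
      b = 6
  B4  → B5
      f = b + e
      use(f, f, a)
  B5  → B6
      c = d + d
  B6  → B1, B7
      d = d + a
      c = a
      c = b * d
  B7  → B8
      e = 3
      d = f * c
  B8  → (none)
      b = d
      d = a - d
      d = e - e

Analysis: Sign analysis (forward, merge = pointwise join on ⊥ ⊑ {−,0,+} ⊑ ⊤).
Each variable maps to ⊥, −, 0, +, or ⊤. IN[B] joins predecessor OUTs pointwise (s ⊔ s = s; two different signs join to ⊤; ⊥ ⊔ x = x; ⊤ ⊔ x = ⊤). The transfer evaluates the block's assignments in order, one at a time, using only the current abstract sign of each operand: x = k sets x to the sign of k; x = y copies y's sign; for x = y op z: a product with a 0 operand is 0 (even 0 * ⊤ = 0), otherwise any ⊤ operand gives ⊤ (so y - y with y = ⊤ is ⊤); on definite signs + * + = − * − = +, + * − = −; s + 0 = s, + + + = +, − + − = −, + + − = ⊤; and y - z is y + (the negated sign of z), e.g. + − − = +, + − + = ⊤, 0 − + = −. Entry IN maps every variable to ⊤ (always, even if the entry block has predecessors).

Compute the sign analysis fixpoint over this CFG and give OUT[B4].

Per-block solution:
  B0:  IN=(all ⊤)  OUT=(all ⊤)
  B1:  IN=(all ⊤)  OUT=(all ⊤)
  B2:  IN=(all ⊤)  OUT={a:+; rest ⊤}
  B3:  IN={a:+; rest ⊤}  OUT={a:+, b:+; rest ⊤}
  B4:  IN={a:+, b:+; rest ⊤}  OUT={a:+, b:+; rest ⊤}
  B5:  IN={a:+, b:+; rest ⊤}  OUT={a:+, b:+; rest ⊤}
  B6:  IN={a:+, b:+; rest ⊤}  OUT={a:+, b:+; rest ⊤}
  B7:  IN=(all ⊤)  OUT={e:+; rest ⊤}
  B8:  IN={e:+; rest ⊤}  OUT={e:+; rest ⊤}

Merge at B4: IN[B4] = OUT[B3] = {a: +, b: +, c: ⊤, d: ⊤, e: ⊤, f: ⊤}
Applying B4's transfer function to that IN value gives OUT[B4] (row B4 above).

Answer: {a: +, b: +, c: ⊤, d: ⊤, e: ⊤, f: ⊤}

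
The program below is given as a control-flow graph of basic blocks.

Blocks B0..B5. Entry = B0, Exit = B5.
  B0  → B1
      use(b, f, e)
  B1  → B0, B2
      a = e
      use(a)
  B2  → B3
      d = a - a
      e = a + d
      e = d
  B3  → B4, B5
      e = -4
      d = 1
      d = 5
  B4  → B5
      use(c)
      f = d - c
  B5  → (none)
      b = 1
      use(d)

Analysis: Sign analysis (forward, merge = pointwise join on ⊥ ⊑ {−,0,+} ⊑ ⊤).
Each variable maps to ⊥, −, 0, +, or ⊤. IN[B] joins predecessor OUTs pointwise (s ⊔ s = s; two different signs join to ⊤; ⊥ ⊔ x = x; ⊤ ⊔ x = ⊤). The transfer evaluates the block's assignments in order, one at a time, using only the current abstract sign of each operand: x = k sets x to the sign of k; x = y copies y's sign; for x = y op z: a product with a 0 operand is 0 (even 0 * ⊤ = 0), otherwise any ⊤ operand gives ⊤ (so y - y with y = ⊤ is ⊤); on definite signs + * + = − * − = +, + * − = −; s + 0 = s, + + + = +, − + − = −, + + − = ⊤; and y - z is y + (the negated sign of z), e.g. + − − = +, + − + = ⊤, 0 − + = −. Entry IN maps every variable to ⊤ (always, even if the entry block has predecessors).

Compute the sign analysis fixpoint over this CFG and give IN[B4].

Per-block solution:
  B0:   IN=(all ⊤)   OUT=(all ⊤)
  B1:   IN=(all ⊤)   OUT=(all ⊤)
  B2:   IN=(all ⊤)   OUT=(all ⊤)
  B3:   IN=(all ⊤)   OUT={d:+, e:-; rest ⊤}
  B4:   IN={d:+, e:-; rest ⊤}   OUT={d:+, e:-; rest ⊤}
  B5:   IN={d:+, e:-; rest ⊤}   OUT={b:+, d:+, e:-; rest ⊤}

Merge at B4: IN[B4] = OUT[B3] = {a: ⊤, b: ⊤, c: ⊤, d: +, e: -, f: ⊤}

Answer: {a: ⊤, b: ⊤, c: ⊤, d: +, e: -, f: ⊤}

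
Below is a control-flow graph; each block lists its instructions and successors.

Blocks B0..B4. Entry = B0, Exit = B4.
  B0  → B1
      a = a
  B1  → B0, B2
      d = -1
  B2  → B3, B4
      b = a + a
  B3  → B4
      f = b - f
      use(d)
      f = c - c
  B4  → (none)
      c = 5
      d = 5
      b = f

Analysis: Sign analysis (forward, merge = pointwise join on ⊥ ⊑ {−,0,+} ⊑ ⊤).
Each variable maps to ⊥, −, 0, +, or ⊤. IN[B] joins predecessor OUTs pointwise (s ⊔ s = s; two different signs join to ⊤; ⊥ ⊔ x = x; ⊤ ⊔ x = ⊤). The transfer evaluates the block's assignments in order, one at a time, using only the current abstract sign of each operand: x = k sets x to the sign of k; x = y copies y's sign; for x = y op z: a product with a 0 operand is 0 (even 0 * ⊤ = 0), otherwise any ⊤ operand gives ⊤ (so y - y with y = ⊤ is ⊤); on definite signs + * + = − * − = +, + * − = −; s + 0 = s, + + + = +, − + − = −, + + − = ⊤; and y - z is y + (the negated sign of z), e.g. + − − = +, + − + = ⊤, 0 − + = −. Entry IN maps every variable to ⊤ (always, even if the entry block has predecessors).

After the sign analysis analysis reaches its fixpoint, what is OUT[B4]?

Answer: {a: ⊤, b: ⊤, c: +, d: +, e: ⊤, f: ⊤}

Derivation:
Per-block solution:
  B0:  IN=(all ⊤)  OUT=(all ⊤)
  B1:  IN=(all ⊤)  OUT={d:-; rest ⊤}
  B2:  IN={d:-; rest ⊤}  OUT={d:-; rest ⊤}
  B3:  IN={d:-; rest ⊤}  OUT={d:-; rest ⊤}
  B4:  IN={d:-; rest ⊤}  OUT={c:+, d:+; rest ⊤}

Merge at B4: IN[B4] = OUT[B2] ⊔ OUT[B3] = {a: ⊤, b: ⊤, c: ⊤, d: -, e: ⊤, f: ⊤}
Applying B4's transfer function to that IN value gives OUT[B4] (row B4 above).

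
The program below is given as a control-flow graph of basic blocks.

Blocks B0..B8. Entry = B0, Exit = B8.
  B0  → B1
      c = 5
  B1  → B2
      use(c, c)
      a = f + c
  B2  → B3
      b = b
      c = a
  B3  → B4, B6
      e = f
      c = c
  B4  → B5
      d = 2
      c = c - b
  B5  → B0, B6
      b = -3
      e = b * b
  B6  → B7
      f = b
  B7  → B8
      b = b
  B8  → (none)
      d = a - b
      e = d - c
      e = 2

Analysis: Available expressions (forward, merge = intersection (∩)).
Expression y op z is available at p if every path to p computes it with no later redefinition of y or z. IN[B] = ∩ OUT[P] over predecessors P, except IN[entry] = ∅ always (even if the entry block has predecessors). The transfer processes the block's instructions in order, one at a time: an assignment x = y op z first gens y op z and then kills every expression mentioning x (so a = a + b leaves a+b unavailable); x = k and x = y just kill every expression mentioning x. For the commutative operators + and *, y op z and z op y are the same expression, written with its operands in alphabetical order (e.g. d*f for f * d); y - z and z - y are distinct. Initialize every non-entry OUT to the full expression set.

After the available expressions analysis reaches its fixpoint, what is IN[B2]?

Fixpoint table:
  B0: | IN={} | OUT={}
  B1: | IN={} | OUT={c+f}
  B2: | IN={c+f} | OUT={}
  B3: | IN={} | OUT={}
  B4: | IN={} | OUT={}
  B5: | IN={} | OUT={b*b}
  B6: | IN={} | OUT={}
  B7: | IN={} | OUT={}
  B8: | IN={} | OUT={a-b, d-c}

Merge at B2: IN[B2] = OUT[B1] = {c+f}

Answer: {c+f}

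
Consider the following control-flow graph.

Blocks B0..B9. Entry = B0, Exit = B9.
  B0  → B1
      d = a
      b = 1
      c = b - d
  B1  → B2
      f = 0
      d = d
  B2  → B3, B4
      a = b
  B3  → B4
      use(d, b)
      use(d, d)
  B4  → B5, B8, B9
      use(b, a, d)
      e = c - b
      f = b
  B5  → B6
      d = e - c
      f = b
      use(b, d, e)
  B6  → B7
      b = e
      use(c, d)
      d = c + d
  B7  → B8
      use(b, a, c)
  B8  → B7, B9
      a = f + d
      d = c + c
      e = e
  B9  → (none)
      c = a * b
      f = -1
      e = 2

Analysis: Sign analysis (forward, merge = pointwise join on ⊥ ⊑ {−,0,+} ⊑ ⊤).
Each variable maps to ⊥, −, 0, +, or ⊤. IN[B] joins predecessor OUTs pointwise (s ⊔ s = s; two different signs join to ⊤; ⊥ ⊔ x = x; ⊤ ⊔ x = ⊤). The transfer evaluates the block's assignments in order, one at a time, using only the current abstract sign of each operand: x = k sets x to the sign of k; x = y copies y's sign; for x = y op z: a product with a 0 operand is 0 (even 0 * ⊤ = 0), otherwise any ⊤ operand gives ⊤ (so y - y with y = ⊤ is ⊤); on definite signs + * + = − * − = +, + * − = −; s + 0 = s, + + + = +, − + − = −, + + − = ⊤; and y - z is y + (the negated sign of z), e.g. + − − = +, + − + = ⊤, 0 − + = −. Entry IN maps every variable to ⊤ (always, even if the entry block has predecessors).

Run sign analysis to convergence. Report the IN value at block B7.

Per-block solution:
  B0:   IN=(all ⊤)   OUT={b:+; rest ⊤}
  B1:   IN={b:+; rest ⊤}   OUT={b:+, f:0; rest ⊤}
  B2:   IN={b:+, f:0; rest ⊤}   OUT={a:+, b:+, f:0; rest ⊤}
  B3:   IN={a:+, b:+, f:0; rest ⊤}   OUT={a:+, b:+, f:0; rest ⊤}
  B4:   IN={a:+, b:+, f:0; rest ⊤}   OUT={a:+, b:+, f:+; rest ⊤}
  B5:   IN={a:+, b:+, f:+; rest ⊤}   OUT={a:+, b:+, f:+; rest ⊤}
  B6:   IN={a:+, b:+, f:+; rest ⊤}   OUT={a:+, f:+; rest ⊤}
  B7:   IN={f:+; rest ⊤}   OUT={f:+; rest ⊤}
  B8:   IN={f:+; rest ⊤}   OUT={f:+; rest ⊤}
  B9:   IN={f:+; rest ⊤}   OUT={e:+, f:-; rest ⊤}

Merge at B7: IN[B7] = OUT[B6] ⊔ OUT[B8] = {a: ⊤, b: ⊤, c: ⊤, d: ⊤, e: ⊤, f: +}

Answer: {a: ⊤, b: ⊤, c: ⊤, d: ⊤, e: ⊤, f: +}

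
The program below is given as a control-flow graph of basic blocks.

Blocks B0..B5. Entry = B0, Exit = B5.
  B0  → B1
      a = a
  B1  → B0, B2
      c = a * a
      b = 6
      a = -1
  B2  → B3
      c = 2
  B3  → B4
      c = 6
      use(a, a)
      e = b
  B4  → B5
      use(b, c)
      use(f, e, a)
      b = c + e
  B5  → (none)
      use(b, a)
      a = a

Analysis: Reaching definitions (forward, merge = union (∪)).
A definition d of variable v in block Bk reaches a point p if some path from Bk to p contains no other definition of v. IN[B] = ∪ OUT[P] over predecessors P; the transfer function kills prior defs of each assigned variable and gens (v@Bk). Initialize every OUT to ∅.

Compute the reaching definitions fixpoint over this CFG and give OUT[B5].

Fixpoint table:
  B0:   IN={a@B1, b@B1, c@B1}   OUT={a@B0, b@B1, c@B1}
  B1:   IN={a@B0, b@B1, c@B1}   OUT={a@B1, b@B1, c@B1}
  B2:   IN={a@B1, b@B1, c@B1}   OUT={a@B1, b@B1, c@B2}
  B3:   IN={a@B1, b@B1, c@B2}   OUT={a@B1, b@B1, c@B3, e@B3}
  B4:   IN={a@B1, b@B1, c@B3, e@B3}   OUT={a@B1, b@B4, c@B3, e@B3}
  B5:   IN={a@B1, b@B4, c@B3, e@B3}   OUT={a@B5, b@B4, c@B3, e@B3}

Merge at B5: IN[B5] = OUT[B4] = {a@B1, b@B4, c@B3, e@B3}
Applying B5's transfer function to that IN value gives OUT[B5] (row B5 above).

Answer: {a@B5, b@B4, c@B3, e@B3}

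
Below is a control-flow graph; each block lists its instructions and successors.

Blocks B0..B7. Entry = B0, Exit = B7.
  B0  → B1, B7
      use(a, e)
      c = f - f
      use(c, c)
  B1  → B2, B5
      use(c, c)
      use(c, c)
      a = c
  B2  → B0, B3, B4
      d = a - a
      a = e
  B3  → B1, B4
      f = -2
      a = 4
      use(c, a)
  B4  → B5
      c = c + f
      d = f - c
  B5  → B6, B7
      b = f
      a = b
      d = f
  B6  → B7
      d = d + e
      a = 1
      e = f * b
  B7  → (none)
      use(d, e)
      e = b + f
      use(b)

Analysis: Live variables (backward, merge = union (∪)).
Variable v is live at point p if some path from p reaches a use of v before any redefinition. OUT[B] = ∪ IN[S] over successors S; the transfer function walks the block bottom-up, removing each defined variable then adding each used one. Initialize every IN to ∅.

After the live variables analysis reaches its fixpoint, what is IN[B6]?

Answer: {b, d, e, f}

Working:
Per-block solution:
  B0: | IN={a, b, d, e, f} | OUT={b, c, d, e, f}
  B1: | IN={b, c, e, f} | OUT={a, b, c, e, f}
  B2: | IN={a, b, c, e, f} | OUT={a, b, c, d, e, f}
  B3: | IN={b, c, e} | OUT={b, c, e, f}
  B4: | IN={c, e, f} | OUT={e, f}
  B5: | IN={e, f} | OUT={b, d, e, f}
  B6: | IN={b, d, e, f} | OUT={b, d, e, f}
  B7: | IN={b, d, e, f} | OUT={}

Merge at B6: OUT[B6] = IN[B7] = {b, d, e, f}
Applying B6's transfer function to that OUT value gives IN[B6] (row B6 above).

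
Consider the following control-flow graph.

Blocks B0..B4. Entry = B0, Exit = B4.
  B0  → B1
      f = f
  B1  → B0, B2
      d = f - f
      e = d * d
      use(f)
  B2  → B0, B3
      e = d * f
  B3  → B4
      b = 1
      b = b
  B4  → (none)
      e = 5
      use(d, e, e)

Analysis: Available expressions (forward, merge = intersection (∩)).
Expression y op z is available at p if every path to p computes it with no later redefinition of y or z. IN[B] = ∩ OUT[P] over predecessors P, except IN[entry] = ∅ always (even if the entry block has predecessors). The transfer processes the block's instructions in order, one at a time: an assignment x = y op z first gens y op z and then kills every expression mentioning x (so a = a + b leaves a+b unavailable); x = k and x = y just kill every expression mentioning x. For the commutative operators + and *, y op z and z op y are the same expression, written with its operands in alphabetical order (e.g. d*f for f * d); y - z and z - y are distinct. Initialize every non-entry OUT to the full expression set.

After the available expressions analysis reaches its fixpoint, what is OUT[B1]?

Answer: {d*d, f-f}

Trace:
Per-block solution:
  B0:  IN={}  OUT={}
  B1:  IN={}  OUT={d*d, f-f}
  B2:  IN={d*d, f-f}  OUT={d*d, d*f, f-f}
  B3:  IN={d*d, d*f, f-f}  OUT={d*d, d*f, f-f}
  B4:  IN={d*d, d*f, f-f}  OUT={d*d, d*f, f-f}

Merge at B1: IN[B1] = OUT[B0] = {}
Applying B1's transfer function to that IN value gives OUT[B1] (row B1 above).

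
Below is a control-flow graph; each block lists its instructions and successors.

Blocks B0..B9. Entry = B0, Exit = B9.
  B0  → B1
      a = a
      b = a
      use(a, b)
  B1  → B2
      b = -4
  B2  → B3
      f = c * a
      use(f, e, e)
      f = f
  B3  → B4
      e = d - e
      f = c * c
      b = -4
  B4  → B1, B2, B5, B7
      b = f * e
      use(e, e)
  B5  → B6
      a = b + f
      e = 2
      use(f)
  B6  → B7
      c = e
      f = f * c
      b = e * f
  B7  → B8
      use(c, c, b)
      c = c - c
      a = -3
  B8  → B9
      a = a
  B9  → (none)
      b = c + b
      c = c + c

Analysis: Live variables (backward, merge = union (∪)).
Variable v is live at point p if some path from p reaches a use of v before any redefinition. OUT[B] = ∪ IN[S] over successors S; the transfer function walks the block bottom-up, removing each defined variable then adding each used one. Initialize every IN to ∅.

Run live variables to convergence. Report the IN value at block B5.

Answer: {b, f}

Working:
Per-block solution:
  B0:  IN={a, c, d, e}  OUT={a, c, d, e}
  B1:  IN={a, c, d, e}  OUT={a, c, d, e}
  B2:  IN={a, c, d, e}  OUT={a, c, d, e}
  B3:  IN={a, c, d, e}  OUT={a, c, d, e, f}
  B4:  IN={a, c, d, e, f}  OUT={a, b, c, d, e, f}
  B5:  IN={b, f}  OUT={e, f}
  B6:  IN={e, f}  OUT={b, c}
  B7:  IN={b, c}  OUT={a, b, c}
  B8:  IN={a, b, c}  OUT={b, c}
  B9:  IN={b, c}  OUT={}

Merge at B5: OUT[B5] = IN[B6] = {e, f}
Applying B5's transfer function to that OUT value gives IN[B5] (row B5 above).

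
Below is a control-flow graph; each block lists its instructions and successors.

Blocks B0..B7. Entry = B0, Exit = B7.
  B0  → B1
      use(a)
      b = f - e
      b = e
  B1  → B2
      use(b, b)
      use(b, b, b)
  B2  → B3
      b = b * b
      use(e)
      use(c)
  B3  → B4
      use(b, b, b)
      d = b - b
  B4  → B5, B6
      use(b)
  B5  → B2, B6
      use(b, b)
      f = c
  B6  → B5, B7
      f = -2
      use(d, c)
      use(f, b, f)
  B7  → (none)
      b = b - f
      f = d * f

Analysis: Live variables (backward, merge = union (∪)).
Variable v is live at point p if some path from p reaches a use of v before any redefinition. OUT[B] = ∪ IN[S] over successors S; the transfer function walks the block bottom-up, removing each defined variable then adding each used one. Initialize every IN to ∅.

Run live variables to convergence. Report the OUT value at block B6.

Answer: {b, c, d, e, f}

Working:
Converged values:
  B0: | IN={a, c, e, f} | OUT={b, c, e}
  B1: | IN={b, c, e} | OUT={b, c, e}
  B2: | IN={b, c, e} | OUT={b, c, e}
  B3: | IN={b, c, e} | OUT={b, c, d, e}
  B4: | IN={b, c, d, e} | OUT={b, c, d, e}
  B5: | IN={b, c, d, e} | OUT={b, c, d, e}
  B6: | IN={b, c, d, e} | OUT={b, c, d, e, f}
  B7: | IN={b, d, f} | OUT={}

Merge at B6: OUT[B6] = IN[B5] ⊔ IN[B7] = {b, c, d, e, f}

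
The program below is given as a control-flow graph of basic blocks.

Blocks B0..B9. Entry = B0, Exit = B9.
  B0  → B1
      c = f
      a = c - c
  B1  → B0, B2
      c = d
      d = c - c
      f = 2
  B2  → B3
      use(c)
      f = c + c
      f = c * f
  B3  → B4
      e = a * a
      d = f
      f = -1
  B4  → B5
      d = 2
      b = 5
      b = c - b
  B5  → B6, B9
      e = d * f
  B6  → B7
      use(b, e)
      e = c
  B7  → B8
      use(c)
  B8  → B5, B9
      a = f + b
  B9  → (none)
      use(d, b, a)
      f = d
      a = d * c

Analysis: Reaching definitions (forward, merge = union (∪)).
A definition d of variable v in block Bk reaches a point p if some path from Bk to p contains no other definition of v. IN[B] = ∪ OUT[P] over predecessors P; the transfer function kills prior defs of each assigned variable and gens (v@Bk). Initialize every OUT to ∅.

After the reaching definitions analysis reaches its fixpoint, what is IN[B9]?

Converged values:
  B0:  IN={a@B0, c@B1, d@B1, f@B1}  OUT={a@B0, c@B0, d@B1, f@B1}
  B1:  IN={a@B0, c@B0, d@B1, f@B1}  OUT={a@B0, c@B1, d@B1, f@B1}
  B2:  IN={a@B0, c@B1, d@B1, f@B1}  OUT={a@B0, c@B1, d@B1, f@B2}
  B3:  IN={a@B0, c@B1, d@B1, f@B2}  OUT={a@B0, c@B1, d@B3, e@B3, f@B3}
  B4:  IN={a@B0, c@B1, d@B3, e@B3, f@B3}  OUT={a@B0, b@B4, c@B1, d@B4, e@B3, f@B3}
  B5:  IN={a@B0, a@B8, b@B4, c@B1, d@B4, e@B3, e@B6, f@B3}  OUT={a@B0, a@B8, b@B4, c@B1, d@B4, e@B5, f@B3}
  B6:  IN={a@B0, a@B8, b@B4, c@B1, d@B4, e@B5, f@B3}  OUT={a@B0, a@B8, b@B4, c@B1, d@B4, e@B6, f@B3}
  B7:  IN={a@B0, a@B8, b@B4, c@B1, d@B4, e@B6, f@B3}  OUT={a@B0, a@B8, b@B4, c@B1, d@B4, e@B6, f@B3}
  B8:  IN={a@B0, a@B8, b@B4, c@B1, d@B4, e@B6, f@B3}  OUT={a@B8, b@B4, c@B1, d@B4, e@B6, f@B3}
  B9:  IN={a@B0, a@B8, b@B4, c@B1, d@B4, e@B5, e@B6, f@B3}  OUT={a@B9, b@B4, c@B1, d@B4, e@B5, e@B6, f@B9}

Merge at B9: IN[B9] = OUT[B5] ⊔ OUT[B8] = {a@B0, a@B8, b@B4, c@B1, d@B4, e@B5, e@B6, f@B3}

Answer: {a@B0, a@B8, b@B4, c@B1, d@B4, e@B5, e@B6, f@B3}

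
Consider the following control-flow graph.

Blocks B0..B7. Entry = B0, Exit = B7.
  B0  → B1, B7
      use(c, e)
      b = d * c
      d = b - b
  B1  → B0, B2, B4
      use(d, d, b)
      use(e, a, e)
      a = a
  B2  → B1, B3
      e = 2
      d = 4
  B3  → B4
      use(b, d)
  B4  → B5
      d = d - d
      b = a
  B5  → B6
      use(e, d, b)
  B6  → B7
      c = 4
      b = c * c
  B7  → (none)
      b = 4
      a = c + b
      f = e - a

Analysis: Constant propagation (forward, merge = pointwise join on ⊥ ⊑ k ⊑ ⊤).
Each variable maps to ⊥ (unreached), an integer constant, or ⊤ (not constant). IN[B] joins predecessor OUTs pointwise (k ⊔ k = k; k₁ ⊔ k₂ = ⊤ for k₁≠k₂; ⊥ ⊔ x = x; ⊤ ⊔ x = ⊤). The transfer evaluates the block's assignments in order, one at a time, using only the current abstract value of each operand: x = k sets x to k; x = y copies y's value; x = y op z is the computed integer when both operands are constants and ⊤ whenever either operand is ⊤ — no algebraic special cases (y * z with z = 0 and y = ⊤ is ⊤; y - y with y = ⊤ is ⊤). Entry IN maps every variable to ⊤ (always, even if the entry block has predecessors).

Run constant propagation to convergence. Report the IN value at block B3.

Fixpoint table:
  B0:   IN=(all ⊤)   OUT=(all ⊤)
  B1:   IN=(all ⊤)   OUT=(all ⊤)
  B2:   IN=(all ⊤)   OUT={d:4, e:2; rest ⊤}
  B3:   IN={d:4, e:2; rest ⊤}   OUT={d:4, e:2; rest ⊤}
  B4:   IN=(all ⊤)   OUT=(all ⊤)
  B5:   IN=(all ⊤)   OUT=(all ⊤)
  B6:   IN=(all ⊤)   OUT={b:16, c:4; rest ⊤}
  B7:   IN=(all ⊤)   OUT={b:4; rest ⊤}

Merge at B3: IN[B3] = OUT[B2] = {a: ⊤, b: ⊤, c: ⊤, d: 4, e: 2, f: ⊤}

Answer: {a: ⊤, b: ⊤, c: ⊤, d: 4, e: 2, f: ⊤}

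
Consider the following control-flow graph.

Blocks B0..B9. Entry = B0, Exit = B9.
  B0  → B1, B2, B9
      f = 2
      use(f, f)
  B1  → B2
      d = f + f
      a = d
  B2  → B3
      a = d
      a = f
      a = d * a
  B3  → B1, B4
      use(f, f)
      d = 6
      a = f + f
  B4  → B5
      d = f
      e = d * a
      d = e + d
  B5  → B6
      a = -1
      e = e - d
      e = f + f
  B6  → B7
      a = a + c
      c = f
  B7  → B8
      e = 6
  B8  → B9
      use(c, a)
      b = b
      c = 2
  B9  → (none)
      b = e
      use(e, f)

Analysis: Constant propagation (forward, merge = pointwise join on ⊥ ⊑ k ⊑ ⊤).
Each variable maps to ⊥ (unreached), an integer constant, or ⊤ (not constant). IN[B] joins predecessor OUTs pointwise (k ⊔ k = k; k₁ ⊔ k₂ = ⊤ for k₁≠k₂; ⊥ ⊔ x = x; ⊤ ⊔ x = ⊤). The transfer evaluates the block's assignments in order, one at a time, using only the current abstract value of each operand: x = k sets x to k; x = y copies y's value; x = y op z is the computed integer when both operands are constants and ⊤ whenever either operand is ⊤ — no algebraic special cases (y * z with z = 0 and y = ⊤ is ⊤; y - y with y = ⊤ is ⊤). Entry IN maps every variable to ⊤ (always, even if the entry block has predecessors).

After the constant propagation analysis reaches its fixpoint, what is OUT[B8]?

Answer: {a: ⊤, b: ⊤, c: 2, d: 10, e: 6, f: 2}

Trace:
Per-block solution:
  B0:  IN=(all ⊤)  OUT={f:2; rest ⊤}
  B1:  IN={f:2; rest ⊤}  OUT={a:4, d:4, f:2; rest ⊤}
  B2:  IN={f:2; rest ⊤}  OUT={f:2; rest ⊤}
  B3:  IN={f:2; rest ⊤}  OUT={a:4, d:6, f:2; rest ⊤}
  B4:  IN={a:4, d:6, f:2; rest ⊤}  OUT={a:4, d:10, e:8, f:2; rest ⊤}
  B5:  IN={a:4, d:10, e:8, f:2; rest ⊤}  OUT={a:-1, d:10, e:4, f:2; rest ⊤}
  B6:  IN={a:-1, d:10, e:4, f:2; rest ⊤}  OUT={c:2, d:10, e:4, f:2; rest ⊤}
  B7:  IN={c:2, d:10, e:4, f:2; rest ⊤}  OUT={c:2, d:10, e:6, f:2; rest ⊤}
  B8:  IN={c:2, d:10, e:6, f:2; rest ⊤}  OUT={c:2, d:10, e:6, f:2; rest ⊤}
  B9:  IN={f:2; rest ⊤}  OUT={f:2; rest ⊤}

Merge at B8: IN[B8] = OUT[B7] = {a: ⊤, b: ⊤, c: 2, d: 10, e: 6, f: 2}
Applying B8's transfer function to that IN value gives OUT[B8] (row B8 above).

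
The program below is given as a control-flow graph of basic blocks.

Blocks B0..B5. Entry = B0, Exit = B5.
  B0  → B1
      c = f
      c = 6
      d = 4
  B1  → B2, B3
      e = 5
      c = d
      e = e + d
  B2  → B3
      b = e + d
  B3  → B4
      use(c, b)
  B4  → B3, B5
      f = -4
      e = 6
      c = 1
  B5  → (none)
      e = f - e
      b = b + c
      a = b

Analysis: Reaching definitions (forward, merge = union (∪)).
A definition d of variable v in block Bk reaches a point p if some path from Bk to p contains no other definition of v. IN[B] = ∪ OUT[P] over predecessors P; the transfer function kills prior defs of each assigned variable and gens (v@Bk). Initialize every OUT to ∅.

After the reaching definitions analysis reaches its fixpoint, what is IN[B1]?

Fixpoint table:
  B0:   IN={}   OUT={c@B0, d@B0}
  B1:   IN={c@B0, d@B0}   OUT={c@B1, d@B0, e@B1}
  B2:   IN={c@B1, d@B0, e@B1}   OUT={b@B2, c@B1, d@B0, e@B1}
  B3:   IN={b@B2, c@B1, c@B4, d@B0, e@B1, e@B4, f@B4}   OUT={b@B2, c@B1, c@B4, d@B0, e@B1, e@B4, f@B4}
  B4:   IN={b@B2, c@B1, c@B4, d@B0, e@B1, e@B4, f@B4}   OUT={b@B2, c@B4, d@B0, e@B4, f@B4}
  B5:   IN={b@B2, c@B4, d@B0, e@B4, f@B4}   OUT={a@B5, b@B5, c@B4, d@B0, e@B5, f@B4}

Merge at B1: IN[B1] = OUT[B0] = {c@B0, d@B0}

Answer: {c@B0, d@B0}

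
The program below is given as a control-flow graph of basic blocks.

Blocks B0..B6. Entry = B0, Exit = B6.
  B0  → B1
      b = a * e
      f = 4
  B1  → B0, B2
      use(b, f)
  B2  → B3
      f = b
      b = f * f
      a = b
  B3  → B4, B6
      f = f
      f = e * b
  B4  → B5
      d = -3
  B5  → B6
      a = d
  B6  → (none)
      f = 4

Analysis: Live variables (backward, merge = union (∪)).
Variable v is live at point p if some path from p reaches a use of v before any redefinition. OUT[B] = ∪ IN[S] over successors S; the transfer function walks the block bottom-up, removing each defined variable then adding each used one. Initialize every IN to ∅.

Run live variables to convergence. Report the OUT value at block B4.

Answer: {d}

Trace:
Fixpoint table:
  B0: | IN={a, e} | OUT={a, b, e, f}
  B1: | IN={a, b, e, f} | OUT={a, b, e}
  B2: | IN={b, e} | OUT={b, e, f}
  B3: | IN={b, e, f} | OUT={}
  B4: | IN={} | OUT={d}
  B5: | IN={d} | OUT={}
  B6: | IN={} | OUT={}

Merge at B4: OUT[B4] = IN[B5] = {d}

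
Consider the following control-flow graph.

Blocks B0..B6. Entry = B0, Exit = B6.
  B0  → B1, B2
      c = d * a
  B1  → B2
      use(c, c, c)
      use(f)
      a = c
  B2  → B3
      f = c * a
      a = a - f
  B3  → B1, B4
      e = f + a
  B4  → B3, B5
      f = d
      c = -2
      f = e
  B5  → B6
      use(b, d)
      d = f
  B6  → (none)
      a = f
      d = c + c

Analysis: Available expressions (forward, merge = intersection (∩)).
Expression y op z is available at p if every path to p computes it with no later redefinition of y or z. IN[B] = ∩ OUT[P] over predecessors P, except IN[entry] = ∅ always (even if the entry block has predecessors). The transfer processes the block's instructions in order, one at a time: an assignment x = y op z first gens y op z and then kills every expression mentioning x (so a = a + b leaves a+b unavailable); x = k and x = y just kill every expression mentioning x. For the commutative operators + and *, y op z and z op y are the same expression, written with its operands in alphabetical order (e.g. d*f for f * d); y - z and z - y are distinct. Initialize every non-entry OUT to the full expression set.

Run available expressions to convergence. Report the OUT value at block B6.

Answer: {c+c}

Working:
Converged values:
  B0: | IN={} | OUT={a*d}
  B1: | IN={} | OUT={}
  B2: | IN={} | OUT={}
  B3: | IN={} | OUT={a+f}
  B4: | IN={a+f} | OUT={}
  B5: | IN={} | OUT={}
  B6: | IN={} | OUT={c+c}

Merge at B6: IN[B6] = OUT[B5] = {}
Applying B6's transfer function to that IN value gives OUT[B6] (row B6 above).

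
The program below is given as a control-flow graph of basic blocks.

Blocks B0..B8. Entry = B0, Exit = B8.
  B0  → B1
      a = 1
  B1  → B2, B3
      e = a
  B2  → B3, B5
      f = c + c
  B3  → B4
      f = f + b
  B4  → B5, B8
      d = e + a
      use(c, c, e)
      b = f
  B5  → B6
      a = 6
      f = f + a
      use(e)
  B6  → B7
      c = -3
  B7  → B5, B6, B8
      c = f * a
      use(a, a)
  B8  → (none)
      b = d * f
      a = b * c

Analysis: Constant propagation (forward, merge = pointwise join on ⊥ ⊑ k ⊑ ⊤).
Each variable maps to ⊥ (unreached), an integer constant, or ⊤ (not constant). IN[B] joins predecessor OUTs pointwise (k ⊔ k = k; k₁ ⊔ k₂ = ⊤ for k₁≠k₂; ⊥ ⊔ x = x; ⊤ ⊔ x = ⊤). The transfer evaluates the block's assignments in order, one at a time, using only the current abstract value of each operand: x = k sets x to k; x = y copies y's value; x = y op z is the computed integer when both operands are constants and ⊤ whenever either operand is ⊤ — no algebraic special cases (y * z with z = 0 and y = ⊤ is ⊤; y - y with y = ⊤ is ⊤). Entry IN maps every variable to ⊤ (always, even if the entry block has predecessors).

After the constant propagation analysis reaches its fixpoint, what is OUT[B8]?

Answer: {a: ⊤, b: ⊤, c: ⊤, d: ⊤, e: 1, f: ⊤}

Trace:
Converged values:
  B0:   IN=(all ⊤)   OUT={a:1; rest ⊤}
  B1:   IN={a:1; rest ⊤}   OUT={a:1, e:1; rest ⊤}
  B2:   IN={a:1, e:1; rest ⊤}   OUT={a:1, e:1; rest ⊤}
  B3:   IN={a:1, e:1; rest ⊤}   OUT={a:1, e:1; rest ⊤}
  B4:   IN={a:1, e:1; rest ⊤}   OUT={a:1, d:2, e:1; rest ⊤}
  B5:   IN={e:1; rest ⊤}   OUT={a:6, e:1; rest ⊤}
  B6:   IN={a:6, e:1; rest ⊤}   OUT={a:6, c:-3, e:1; rest ⊤}
  B7:   IN={a:6, c:-3, e:1; rest ⊤}   OUT={a:6, e:1; rest ⊤}
  B8:   IN={e:1; rest ⊤}   OUT={e:1; rest ⊤}

Merge at B8: IN[B8] = OUT[B4] ⊔ OUT[B7] = {a: ⊤, b: ⊤, c: ⊤, d: ⊤, e: 1, f: ⊤}
Applying B8's transfer function to that IN value gives OUT[B8] (row B8 above).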